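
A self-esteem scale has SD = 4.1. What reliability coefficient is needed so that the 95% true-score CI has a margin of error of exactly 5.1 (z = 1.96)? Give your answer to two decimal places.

Required SEM = 5.1 / 1.96 ≃ 2.602
r = 1 − (SEM / SD)² = 1 − (2.602 / 4.1)² ≃ 1 − 0.403 ≃ 0.597

0.60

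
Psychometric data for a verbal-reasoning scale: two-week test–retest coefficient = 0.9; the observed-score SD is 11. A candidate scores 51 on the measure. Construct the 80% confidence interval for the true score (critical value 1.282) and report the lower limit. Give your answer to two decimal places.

The standard error of measurement is 11.00000*√(1 − 0.90000) ≃ 11.00000*0.31623 ≃ 3.47851.
1.282 * SEM ≃ 4.45944
Lower limit = 51 − 4.45944 ≃ 46.54056

46.54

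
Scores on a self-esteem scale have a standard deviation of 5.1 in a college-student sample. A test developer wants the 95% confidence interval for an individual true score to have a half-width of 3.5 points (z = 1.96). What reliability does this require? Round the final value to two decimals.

0.88

Required SEM = 3.5 / 1.96 ≈ 1.7857
r = 1 − (SEM / SD)² = 1 − (1.7857 / 5.1)² ≈ 1 − 0.1226 ≈ 0.8774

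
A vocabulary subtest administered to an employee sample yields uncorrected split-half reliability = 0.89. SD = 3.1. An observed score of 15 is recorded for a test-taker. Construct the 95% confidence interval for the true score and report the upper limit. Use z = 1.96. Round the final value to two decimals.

16.47

Full-length reliability (Spearman-Brown) = 2(0.89)/(1+0.89) ≈ 0.942
SEM = 3.100 · √(1 − 0.942) = 3.100 · √0.058 ≈ 3.100 · 0.241 ≈ 0.748
Margin = 1.96 · 0.748 ≈ 1.466
Upper limit = 15 + 1.466 ≈ 16.466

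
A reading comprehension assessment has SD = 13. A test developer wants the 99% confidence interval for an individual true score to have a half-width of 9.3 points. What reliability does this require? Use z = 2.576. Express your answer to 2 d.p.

Required SEM = 9.3 / 2.576 ≈ 3.610
r = 1 − (3.610/13)² ≈ 1 − 0.077 ≈ 0.923

0.92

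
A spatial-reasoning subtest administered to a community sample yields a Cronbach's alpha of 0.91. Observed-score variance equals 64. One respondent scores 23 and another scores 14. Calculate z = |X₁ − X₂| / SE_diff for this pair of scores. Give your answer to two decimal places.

2.65

SD = √64 = 8.0000
SEM = 8.0000 × √(1 − 0.9100) = 8.0000 × √0.0900 ≈ 8.0000 × 0.3000 ≈ 2.4000
SE_diff = √2 × SEM ≈ 3.3941
z = 9 / 3.3941 ≈ 2.6517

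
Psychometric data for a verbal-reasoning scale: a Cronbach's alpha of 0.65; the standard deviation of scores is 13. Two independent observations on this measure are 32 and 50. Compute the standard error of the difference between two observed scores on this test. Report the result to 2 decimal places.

SEM = 13.0000 · √(1 − 0.6500) = 13.0000 · √0.3500 ≈ 13.0000 · 0.5916 ≈ 7.6909
SE_diff = SEM · √2 ≈ 7.6909 · 1.4142 ≈ 10.8766

10.88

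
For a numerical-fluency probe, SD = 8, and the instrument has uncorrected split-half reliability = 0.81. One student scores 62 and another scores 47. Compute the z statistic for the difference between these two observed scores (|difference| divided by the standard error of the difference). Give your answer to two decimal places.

Full-length reliability (Spearman-Brown) = 2(0.81)/(1+0.81) ≈ 0.89503
The standard error of measurement is 8.00000·√(1 − 0.89503) ≈ 8.00000·0.32399 ≈ 2.59196.
SE_diff = √2 · SEM ≈ 3.66558
z = |62 − 47| / 3.66558 = 15 / 3.66558 ≈ 4.09212

4.09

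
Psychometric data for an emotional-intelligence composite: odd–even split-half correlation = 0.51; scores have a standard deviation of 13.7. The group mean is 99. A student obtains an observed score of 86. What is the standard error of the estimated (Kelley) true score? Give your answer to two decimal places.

6.41

Full-length reliability (Spearman-Brown) = 2(0.51)/(1+0.51) ≈ 0.675
SE_est = SD · √(r(1 − r)) = 13.700 · √0.219 ≈ 13.700 · 0.468 ≈ 6.414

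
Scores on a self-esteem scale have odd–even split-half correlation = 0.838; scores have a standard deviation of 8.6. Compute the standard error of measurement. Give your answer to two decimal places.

Spearman-Brown: r = 2(0.838) / (1 + 0.838) = 1.676 / 1.838 ≈ 0.912
SEM = 8.600*√(1 − 0.912) ≈ 2.553

2.55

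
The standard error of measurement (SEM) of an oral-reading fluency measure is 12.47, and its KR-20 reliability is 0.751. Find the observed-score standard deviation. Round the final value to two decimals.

SD = 12.47 / √(1 − 0.751) ≈ 24.990

24.99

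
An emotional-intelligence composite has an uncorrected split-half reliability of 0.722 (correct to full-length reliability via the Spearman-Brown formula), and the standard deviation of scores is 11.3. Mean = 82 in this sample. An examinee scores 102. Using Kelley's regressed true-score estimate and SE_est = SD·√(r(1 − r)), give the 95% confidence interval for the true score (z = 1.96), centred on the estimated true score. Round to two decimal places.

[90.62, 106.92]

r_full = 2·0.722 / (1 + 0.722) ≈ 0.839
Estimated true score = 0.839×102 + (1 − 0.839)×82 ≈ 98.771
SE_est = SD × √(r(1 − r)) = 11.300 × √0.135 ≈ 11.300 × 0.368 ≈ 4.158
95% CI: 98.771 ± 8.149 ≈ (90.622, 106.920)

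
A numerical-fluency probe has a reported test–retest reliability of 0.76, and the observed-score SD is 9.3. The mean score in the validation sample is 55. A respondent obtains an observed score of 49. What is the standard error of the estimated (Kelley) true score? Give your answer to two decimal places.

3.97

SE_est = SD × √(r(1 − r)) = 9.300 × √0.182 ≃ 9.300 × 0.427 ≃ 3.972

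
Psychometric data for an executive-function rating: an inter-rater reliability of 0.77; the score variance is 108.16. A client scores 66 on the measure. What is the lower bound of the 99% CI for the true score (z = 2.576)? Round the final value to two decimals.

53.15

SD = √108.16 = 10.4000
The standard error of measurement is 10.4000·√(1 − 0.7700) ≃ 10.4000·0.4796 ≃ 4.9877.
Half-width = 2.576·4.9877 ≃ 12.8482
Lower limit = 66 − 12.8482 ≃ 53.1518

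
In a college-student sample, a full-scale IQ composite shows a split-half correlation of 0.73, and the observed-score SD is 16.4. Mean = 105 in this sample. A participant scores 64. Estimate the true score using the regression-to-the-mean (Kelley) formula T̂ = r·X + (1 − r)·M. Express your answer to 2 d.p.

70.40

r_full = 2·0.73 / (1 + 0.73) ≃ 0.8439
T̂ = 0.8439(64) + 0.1561(105) ≃ 70.3988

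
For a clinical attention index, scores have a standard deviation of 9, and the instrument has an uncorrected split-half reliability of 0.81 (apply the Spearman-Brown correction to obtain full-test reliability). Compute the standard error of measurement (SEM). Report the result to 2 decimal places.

Full-length reliability (Spearman-Brown) = 2(0.81)/(1+0.81) ≈ 0.8950
The standard error of measurement is 9.0000×√(1 − 0.8950) ≈ 9.0000×0.3240 ≈ 2.9159.

2.92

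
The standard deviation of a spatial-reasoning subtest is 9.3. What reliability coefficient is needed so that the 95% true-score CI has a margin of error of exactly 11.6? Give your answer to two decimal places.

0.60

SEM needed = half-width / z = 11.6/1.96 ≃ 5.918
r = 1 − (5.918/9.3)² ≃ 1 − 0.405 ≃ 0.595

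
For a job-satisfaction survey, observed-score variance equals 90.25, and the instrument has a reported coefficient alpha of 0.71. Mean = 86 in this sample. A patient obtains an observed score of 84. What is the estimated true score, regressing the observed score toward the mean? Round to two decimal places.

T̂ = 0.71000(84) + 0.29000(86) ≈ 84.58000

84.58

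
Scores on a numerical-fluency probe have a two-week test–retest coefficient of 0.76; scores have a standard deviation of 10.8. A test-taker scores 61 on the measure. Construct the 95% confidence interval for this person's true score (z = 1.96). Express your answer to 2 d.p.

The standard error of measurement is 10.80000·√(1 − 0.76000) ≈ 10.80000·0.48990 ≈ 5.29090.
Half-width = 1.96·5.29090 ≈ 10.37016
CI = 61 ± 10.37016 → [50.62984, 71.37016]

[50.63, 71.37]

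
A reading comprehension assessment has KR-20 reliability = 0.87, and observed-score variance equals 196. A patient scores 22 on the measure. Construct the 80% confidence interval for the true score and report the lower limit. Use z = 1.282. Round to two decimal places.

15.53

σ = 196^(1/2) = 14.00000
SEM = 14.00000 × √(1 − 0.87000) = 14.00000 × √0.13000 ≈ 14.00000 × 0.36056 ≈ 5.04777
Half-width = 1.282×5.04777 ≈ 6.47124
Lower bound: 22 − 6.47124 = 15.52876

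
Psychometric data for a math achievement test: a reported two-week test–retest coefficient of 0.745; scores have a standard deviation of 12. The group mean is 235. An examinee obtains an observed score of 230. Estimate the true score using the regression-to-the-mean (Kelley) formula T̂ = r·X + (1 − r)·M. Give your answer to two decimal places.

T̂ = 0.74500(230) + 0.25500(235) ≈ 231.27500

231.28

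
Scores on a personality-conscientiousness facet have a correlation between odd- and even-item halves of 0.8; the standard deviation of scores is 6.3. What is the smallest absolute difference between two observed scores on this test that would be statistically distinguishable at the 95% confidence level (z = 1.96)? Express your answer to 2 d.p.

5.82

Spearman-Brown: r = 2(0.8) / (1 + 0.8) = 1.60000 / 1.80000 ≈ 0.88889
SEM = 6.30000 × √(1 − 0.88889) = 6.30000 × √0.11111 ≈ 6.30000 × 0.33333 ≈ 2.10000
SE_diff = √2 × SEM ≈ 2.96985
Smallest detectable difference = 1.96×2.96985 ≈ 5.82090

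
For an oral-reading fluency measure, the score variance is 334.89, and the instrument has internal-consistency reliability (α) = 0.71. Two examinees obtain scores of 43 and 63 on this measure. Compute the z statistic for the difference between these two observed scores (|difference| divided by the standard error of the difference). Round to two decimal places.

1.44

σ = 334.89^(1/2) = 18.3000
SEM = 18.3000 * √(1 − 0.7100) = 18.3000 * √0.2900 ≈ 18.3000 * 0.5385 ≈ 9.8549
SE_diff = SEM * √2 ≈ 9.8549 * 1.4142 ≈ 13.9369
z = |43 − 63| / 13.9369 = 20 / 13.9369 ≈ 1.4350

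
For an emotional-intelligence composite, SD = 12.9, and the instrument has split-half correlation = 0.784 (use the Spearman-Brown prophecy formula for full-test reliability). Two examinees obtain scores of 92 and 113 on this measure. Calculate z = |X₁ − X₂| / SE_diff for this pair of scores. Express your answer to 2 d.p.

3.31

Spearman-Brown: r = 2(0.784) / (1 + 0.784) = 1.5680 / 1.7840 ≃ 0.8789
SEM = 12.9000 · √(1 − 0.8789) = 12.9000 · √0.1211 ≃ 12.9000 · 0.3480 ≃ 4.4887
SE_diff = SEM · √2 ≃ 4.4887 · 1.4142 ≃ 6.3480
z = |92 − 113| / 6.3480 = 21 / 6.3480 ≃ 3.3081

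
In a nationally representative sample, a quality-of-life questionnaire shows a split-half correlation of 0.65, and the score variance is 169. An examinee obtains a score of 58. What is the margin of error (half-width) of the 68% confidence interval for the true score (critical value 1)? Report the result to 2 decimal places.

5.99

SD = √169 = 13.000
Spearman-Brown: r = 2(0.65) / (1 + 0.65) = 1.300 / 1.650 ≃ 0.788
The standard error of measurement is 13.000*√(1 − 0.788) ≃ 13.000*0.461 ≃ 5.987.
1 * SEM ≃ 5.987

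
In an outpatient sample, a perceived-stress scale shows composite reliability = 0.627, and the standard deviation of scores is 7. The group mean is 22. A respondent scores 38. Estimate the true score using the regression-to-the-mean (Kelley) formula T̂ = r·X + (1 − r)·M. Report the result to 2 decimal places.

32.03

T̂ = r·X + (1 − r)·M = 0.6270*38 + 0.3730*22 = 23.8260 + 8.2060 ≈ 32.0320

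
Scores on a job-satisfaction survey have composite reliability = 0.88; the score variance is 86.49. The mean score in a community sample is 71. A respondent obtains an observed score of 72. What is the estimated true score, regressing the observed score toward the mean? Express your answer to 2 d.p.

T̂ = r·X + (1 − r)·M = 0.88000·72 + 0.12000·71 = 63.36000 + 8.52000 ≈ 71.88000

71.88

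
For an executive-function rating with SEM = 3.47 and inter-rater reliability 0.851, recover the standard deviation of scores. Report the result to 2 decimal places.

SD = SEM / √(1 − r) = 3.47 / √0.14900 ≃ 3.47 / 0.38601 ≃ 8.98952

8.99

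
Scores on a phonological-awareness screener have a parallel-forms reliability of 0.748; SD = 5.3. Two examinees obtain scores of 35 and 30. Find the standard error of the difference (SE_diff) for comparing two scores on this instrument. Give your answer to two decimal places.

3.76

SEM = 5.3000*√(1 − 0.7480) ≈ 2.6606
Standard error of the difference = 2.6606·√2 ≈ 3.7626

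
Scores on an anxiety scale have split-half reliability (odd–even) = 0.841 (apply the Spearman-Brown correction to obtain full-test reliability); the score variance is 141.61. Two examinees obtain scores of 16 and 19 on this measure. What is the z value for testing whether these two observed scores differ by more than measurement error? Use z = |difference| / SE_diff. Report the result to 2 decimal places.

0.61

σ = 141.61^(1/2) = 11.90000
Spearman-Brown: r = 2(0.841) / (1 + 0.841) = 1.68200 / 1.84100 ≈ 0.91363
SEM = 11.90000 · √(1 − 0.91363) = 11.90000 · √0.08637 ≈ 11.90000 · 0.29388 ≈ 3.49719
SE_diff = √2 · SEM ≈ 4.94577
z = |16 − 19| / 4.94577 = 3 / 4.94577 ≈ 0.60658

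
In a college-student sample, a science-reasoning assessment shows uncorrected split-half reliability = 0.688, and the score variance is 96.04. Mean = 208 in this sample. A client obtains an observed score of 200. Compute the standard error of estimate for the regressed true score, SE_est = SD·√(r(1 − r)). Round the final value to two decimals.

SD = √96.04 = 9.80000
Full-length reliability (Spearman-Brown) = 2(0.688)/(1+0.688) ≈ 0.81517
SE_est = SD × √(r(1 − r)) = 9.80000 × √0.15067 ≈ 9.80000 × 0.38816 ≈ 3.80400

3.80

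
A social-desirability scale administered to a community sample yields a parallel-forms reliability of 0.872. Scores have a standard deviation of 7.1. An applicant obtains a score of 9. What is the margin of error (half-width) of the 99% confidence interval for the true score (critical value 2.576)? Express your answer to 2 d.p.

SEM = 7.100 * √(1 − 0.872) = 7.100 * √0.128 ≃ 7.100 * 0.358 ≃ 2.540
Margin = 2.576 * 2.540 ≃ 6.543

6.54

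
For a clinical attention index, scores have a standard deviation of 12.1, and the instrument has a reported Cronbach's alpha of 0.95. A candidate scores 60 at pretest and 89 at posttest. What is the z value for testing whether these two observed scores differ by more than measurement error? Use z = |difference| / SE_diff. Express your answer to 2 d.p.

SEM = 12.1000 * √(1 − 0.9500) = 12.1000 * √0.0500 ≈ 12.1000 * 0.2236 ≈ 2.7056
SE_diff = SEM * √2 ≈ 2.7056 * 1.4142 ≈ 3.8264
z = |60 − 89| / 3.8264 = 29 / 3.8264 ≈ 7.5790

7.58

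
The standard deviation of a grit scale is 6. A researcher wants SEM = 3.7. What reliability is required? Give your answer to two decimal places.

Required reliability = 1 − (SEM/SD)² = 1 − 0.3803 ≈ 0.6197

0.62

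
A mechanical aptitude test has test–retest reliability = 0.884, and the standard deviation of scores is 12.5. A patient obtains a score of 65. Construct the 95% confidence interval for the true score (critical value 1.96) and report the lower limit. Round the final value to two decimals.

56.66

SEM = 12.50000×√(1 − 0.88400) ≃ 4.25735
Half-width = 1.96×4.25735 ≃ 8.34440
Lower bound: 65 − 8.34440 = 56.65560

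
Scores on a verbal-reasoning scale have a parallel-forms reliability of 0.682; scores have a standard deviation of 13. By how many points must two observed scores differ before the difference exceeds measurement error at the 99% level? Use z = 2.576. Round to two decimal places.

SEM = 13.0000 × √(1 − 0.6820) = 13.0000 × √0.3180 ≃ 13.0000 × 0.5639 ≃ 7.3309
SE_diff = SEM × √2 ≃ 7.3309 × 1.4142 ≃ 10.3674
Minimum reliable difference = 2.576 × SE_diff ≃ 2.576 × 10.3674 ≃ 26.7065

26.71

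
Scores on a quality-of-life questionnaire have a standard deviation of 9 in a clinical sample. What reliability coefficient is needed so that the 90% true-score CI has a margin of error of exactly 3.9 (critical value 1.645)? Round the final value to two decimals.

0.93

Required SEM = 3.9 / 1.645 ≈ 2.37082
r = 1 − (SEM / SD)² = 1 − (2.37082 / 9)² ≈ 1 − 0.06939 ≈ 0.93061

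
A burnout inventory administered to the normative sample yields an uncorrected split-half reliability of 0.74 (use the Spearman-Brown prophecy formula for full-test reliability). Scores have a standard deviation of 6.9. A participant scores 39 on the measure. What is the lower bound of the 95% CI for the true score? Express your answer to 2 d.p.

33.77

Spearman-Brown: r = 2(0.74) / (1 + 0.74) = 1.4800 / 1.7400 ≈ 0.8506
The standard error of measurement is 6.9000·√(1 − 0.8506) ≈ 6.9000·0.3866 ≈ 2.6672.
Margin = 1.96 · 2.6672 ≈ 5.2278
Lower bound: 39 − 5.2278 = 33.7722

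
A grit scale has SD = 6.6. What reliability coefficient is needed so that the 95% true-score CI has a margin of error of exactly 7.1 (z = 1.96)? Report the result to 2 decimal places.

0.70

Required SEM = 7.1 / 1.96 ≈ 3.62245
r = 1 − (SEM / SD)² = 1 − (3.62245 / 6.6)² ≈ 1 − 0.30124 ≈ 0.69876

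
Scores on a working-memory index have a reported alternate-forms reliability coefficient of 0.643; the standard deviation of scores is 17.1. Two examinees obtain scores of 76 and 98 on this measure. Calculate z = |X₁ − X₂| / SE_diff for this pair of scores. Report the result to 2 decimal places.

1.52

SEM = 17.1000 * √(1 − 0.6430) = 17.1000 * √0.3570 ≈ 17.1000 * 0.5975 ≈ 10.2172
Standard error of the difference = 10.2172·√2 ≈ 14.4492
z = 22 / 14.4492 ≈ 1.5226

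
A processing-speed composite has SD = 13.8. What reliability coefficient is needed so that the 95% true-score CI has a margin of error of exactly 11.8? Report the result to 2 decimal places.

0.81

SEM needed = half-width / z = 11.8/1.96 ≃ 6.0204
r = 1 − (6.0204/13.8)² ≃ 1 − 0.1903 ≃ 0.8097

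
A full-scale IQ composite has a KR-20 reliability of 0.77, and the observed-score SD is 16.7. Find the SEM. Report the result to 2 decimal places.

SEM = 16.7000 * √(1 − 0.7700) = 16.7000 * √0.2300 ≈ 16.7000 * 0.4796 ≈ 8.0090

8.01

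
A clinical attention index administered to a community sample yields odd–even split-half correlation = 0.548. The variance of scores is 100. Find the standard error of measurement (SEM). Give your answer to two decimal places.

5.40

σ = 100^(1/2) = 10.000
Full-length reliability (Spearman-Brown) = 2(0.548)/(1+0.548) ≈ 0.708
SEM = 10.000 × √(1 − 0.708) = 10.000 × √0.292 ≈ 10.000 × 0.540 ≈ 5.404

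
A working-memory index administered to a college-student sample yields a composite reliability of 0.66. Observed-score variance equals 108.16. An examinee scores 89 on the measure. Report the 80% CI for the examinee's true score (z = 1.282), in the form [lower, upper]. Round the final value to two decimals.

[81.23, 96.77]

SD = √108.16 = 10.4000
The standard error of measurement is 10.4000·√(1 − 0.6600) ≈ 10.4000·0.5831 ≈ 6.0642.
Half-width = 1.282·6.0642 ≈ 7.7743
CI = 89 ± 7.7743 → [81.2257, 96.7743]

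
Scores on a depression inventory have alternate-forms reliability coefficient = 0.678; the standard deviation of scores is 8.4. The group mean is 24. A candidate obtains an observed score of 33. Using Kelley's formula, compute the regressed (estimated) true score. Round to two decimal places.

T̂ = r·X + (1 − r)·M = 0.678·33 + 0.322·24 = 22.374 + 7.728 ≈ 30.102

30.10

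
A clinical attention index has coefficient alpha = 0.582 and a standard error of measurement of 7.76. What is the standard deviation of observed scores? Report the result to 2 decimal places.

12.00

SD = SEM / √(1 − r) = 7.76 / √0.418 ≃ 7.76 / 0.647 ≃ 12.003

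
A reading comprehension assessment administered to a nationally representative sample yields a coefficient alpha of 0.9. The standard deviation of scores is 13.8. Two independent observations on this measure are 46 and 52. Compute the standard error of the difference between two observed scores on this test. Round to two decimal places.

6.17

SEM = 13.8000 * √(1 − 0.9000) = 13.8000 * √0.1000 ≃ 13.8000 * 0.3162 ≃ 4.3639
SE_diff = SEM * √2 ≃ 4.3639 * 1.4142 ≃ 6.1715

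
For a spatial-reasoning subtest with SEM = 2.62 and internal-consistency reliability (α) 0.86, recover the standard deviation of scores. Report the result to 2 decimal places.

σ = SEM·(1 − r)^(−1/2) ≃ 2.62*2.673 ≃ 7.002

7.00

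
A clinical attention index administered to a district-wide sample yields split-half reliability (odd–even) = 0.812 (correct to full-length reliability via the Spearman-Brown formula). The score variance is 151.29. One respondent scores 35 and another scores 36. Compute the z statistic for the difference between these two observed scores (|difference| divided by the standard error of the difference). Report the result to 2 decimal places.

SD = √151.29 ≈ 12.30000
Spearman-Brown: r = 2(0.812) / (1 + 0.812) = 1.62400 / 1.81200 ≈ 0.89625
SEM = 12.30000*√(1 − 0.89625) ≈ 3.96191
Standard error of the difference = 3.96191·√2 ≈ 5.60299
z = |35 − 36| / 5.60299 = 1 / 5.60299 ≈ 0.17848

0.18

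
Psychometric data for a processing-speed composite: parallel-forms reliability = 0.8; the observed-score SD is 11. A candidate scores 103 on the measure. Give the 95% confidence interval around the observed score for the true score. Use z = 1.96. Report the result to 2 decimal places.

SEM = 11.0000*√(1 − 0.8000) ≃ 4.9193
Margin = 1.96 * 4.9193 ≃ 9.6419
CI = 103 ± 9.6419 → [93.3581, 112.6419]

[93.36, 112.64]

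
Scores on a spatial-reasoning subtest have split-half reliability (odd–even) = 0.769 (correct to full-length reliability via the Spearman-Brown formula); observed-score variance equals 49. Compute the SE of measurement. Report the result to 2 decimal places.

SD = √49 ≈ 7.0000
Spearman-Brown: r = 2(0.769) / (1 + 0.769) = 1.5380 / 1.7690 ≈ 0.8694
SEM = 7.0000·√(1 − 0.8694) ≈ 2.5295

2.53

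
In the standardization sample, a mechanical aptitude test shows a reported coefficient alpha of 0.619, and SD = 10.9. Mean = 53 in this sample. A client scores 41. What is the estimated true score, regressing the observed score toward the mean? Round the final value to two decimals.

T̂ = r·X + (1 − r)·M = 0.6190×41 + 0.3810×53 = 25.3790 + 20.1930 ≃ 45.5720

45.57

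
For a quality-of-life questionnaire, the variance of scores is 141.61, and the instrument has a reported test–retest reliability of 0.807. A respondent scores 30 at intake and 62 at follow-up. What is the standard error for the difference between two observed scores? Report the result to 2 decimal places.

7.39

SD = √141.61 ≈ 11.900
The standard error of measurement is 11.900·√(1 − 0.807) ≈ 11.900·0.439 ≈ 5.228.
SE_diff = SEM · √2 ≈ 5.228 · 1.414 ≈ 7.393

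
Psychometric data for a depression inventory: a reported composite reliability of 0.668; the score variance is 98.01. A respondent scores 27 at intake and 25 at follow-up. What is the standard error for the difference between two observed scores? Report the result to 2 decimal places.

SD = √98.01 = 9.90000
SEM = 9.90000 × √(1 − 0.66800) = 9.90000 × √0.33200 ≃ 9.90000 × 0.57619 ≃ 5.70432
SE_diff = SEM × √2 ≃ 5.70432 × 1.41421 ≃ 8.06713

8.07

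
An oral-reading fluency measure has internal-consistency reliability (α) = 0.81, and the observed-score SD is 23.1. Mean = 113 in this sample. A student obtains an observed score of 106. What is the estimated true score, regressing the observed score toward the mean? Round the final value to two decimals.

107.33

T̂ = r·X + (1 − r)·M = 0.8100×106 + 0.1900×113 = 85.8600 + 21.4700 ≃ 107.3300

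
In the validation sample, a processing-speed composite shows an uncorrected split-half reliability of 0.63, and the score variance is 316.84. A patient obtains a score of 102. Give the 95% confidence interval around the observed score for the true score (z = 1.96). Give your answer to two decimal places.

σ = 316.84^(1/2) = 17.80000
Full-length reliability (Spearman-Brown) = 2(0.63)/(1+0.63) ≈ 0.77301
SEM = 17.80000 × √(1 − 0.77301) = 17.80000 × √0.22699 ≈ 17.80000 × 0.47644 ≈ 8.48061
Margin = 1.96 × 8.48061 ≈ 16.62199
95% CI: 102 ± 16.62199 = [85.37801, 118.62199]

[85.38, 118.62]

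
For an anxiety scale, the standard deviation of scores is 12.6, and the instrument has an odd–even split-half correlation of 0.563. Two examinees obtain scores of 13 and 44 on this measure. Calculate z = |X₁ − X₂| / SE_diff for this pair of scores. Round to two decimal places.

Spearman-Brown: r = 2(0.563) / (1 + 0.563) = 1.12600 / 1.56300 ≈ 0.72041
SEM = 12.60000 × √(1 − 0.72041) = 12.60000 × √0.27959 ≈ 12.60000 × 0.52876 ≈ 6.66242
SE_diff = √2 × SEM ≈ 9.42208
z = 31 / 9.42208 ≈ 3.29014

3.29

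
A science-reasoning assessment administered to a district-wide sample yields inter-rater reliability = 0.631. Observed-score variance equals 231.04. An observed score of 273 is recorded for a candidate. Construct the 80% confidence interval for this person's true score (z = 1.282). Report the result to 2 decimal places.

σ = 231.04^(1/2) = 15.2000
SEM = 15.2000×√(1 − 0.6310) ≈ 9.2333
Half-width = 1.282×9.2333 ≈ 11.8371
CI = 273 ± 11.8371 → [261.1629, 284.8371]

[261.16, 284.84]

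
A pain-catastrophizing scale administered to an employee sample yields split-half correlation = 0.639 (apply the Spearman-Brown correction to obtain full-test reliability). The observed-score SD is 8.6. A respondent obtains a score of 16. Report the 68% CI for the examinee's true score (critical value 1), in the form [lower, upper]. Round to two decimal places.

r_full = 2·0.639 / (1 + 0.639) ≈ 0.77974
SEM = 8.60000 · √(1 − 0.77974) = 8.60000 · √0.22026 ≈ 8.60000 · 0.46931 ≈ 4.03611
Half-width = 1·4.03611 ≈ 4.03611
Interval: (11.96389, 20.03611)

[11.96, 20.04]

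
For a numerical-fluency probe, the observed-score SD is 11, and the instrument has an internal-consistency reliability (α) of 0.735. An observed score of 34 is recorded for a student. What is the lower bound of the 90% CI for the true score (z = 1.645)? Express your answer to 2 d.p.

The standard error of measurement is 11.00000·√(1 − 0.73500) ≈ 11.00000·0.51478 ≈ 5.66260.
Half-width = 1.645·5.66260 ≈ 9.31497
Lower bound: 34 − 9.31497 = 24.68503

24.69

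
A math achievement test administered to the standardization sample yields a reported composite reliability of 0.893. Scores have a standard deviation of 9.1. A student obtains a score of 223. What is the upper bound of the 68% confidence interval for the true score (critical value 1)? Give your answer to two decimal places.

SEM = 9.1000*√(1 − 0.8930) ≈ 2.9767
1 * SEM ≈ 2.9767
Upper limit = 223 + 2.9767 ≈ 225.9767

225.98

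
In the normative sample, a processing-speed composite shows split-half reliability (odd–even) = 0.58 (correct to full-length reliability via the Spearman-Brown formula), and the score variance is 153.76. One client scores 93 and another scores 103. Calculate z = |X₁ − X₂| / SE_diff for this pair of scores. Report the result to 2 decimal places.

1.11

SD = √153.76 = 12.4000
Spearman-Brown: r = 2(0.58) / (1 + 0.58) = 1.1600 / 1.5800 ≈ 0.7342
SEM = 12.4000·√(1 − 0.7342) ≈ 6.3932
SE_diff = SEM · √2 ≈ 6.3932 · 1.4142 ≈ 9.0413
z = 10 / 9.0413 ≈ 1.1060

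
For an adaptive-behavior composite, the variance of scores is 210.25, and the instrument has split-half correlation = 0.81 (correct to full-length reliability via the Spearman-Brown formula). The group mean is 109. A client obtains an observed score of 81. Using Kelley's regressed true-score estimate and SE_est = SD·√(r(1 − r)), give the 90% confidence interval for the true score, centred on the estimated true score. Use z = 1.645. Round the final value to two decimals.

SD = √210.25 ≈ 14.500
r_full = 2·0.81 / (1 + 0.81) ≈ 0.895
Estimated true score = 0.895·81 + (1 − 0.895)·109 ≈ 83.939
SE_est = SD · √(r(1 − r)) = 14.500 · √0.094 ≈ 14.500 · 0.307 ≈ 4.445
90% CI: 83.939 ± 7.311 ≈ (76.628, 91.250)

[76.63, 91.25]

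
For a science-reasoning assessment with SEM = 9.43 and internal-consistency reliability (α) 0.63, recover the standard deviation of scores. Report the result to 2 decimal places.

15.50

σ = SEM·(1 − r)^(−1/2) ≃ 9.43×1.6440 ≃ 15.5028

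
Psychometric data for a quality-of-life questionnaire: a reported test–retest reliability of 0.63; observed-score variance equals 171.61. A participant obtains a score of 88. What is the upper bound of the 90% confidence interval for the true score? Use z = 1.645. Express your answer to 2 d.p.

101.11

SD = √171.61 ≃ 13.1000
The standard error of measurement is 13.1000×√(1 − 0.6300) ≃ 13.1000×0.6083 ≃ 7.9684.
Margin = 1.645 × 7.9684 ≃ 13.1080
Upper limit = 88 + 13.1080 ≃ 101.1080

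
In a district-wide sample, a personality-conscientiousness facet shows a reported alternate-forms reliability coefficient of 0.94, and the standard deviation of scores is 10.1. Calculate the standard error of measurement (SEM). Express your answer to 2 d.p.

SEM = 10.100×√(1 − 0.940) ≃ 2.474

2.47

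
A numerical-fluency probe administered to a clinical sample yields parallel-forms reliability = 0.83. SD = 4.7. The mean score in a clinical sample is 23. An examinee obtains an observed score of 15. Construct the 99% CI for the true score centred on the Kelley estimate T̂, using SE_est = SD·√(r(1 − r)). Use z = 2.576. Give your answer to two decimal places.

T̂ = r·X + (1 − r)·M = 0.830*15 + 0.170*23 = 12.450 + 3.910 ≈ 16.360
SE_est = SD * √(r(1 − r)) = 4.700 * √0.141 ≈ 4.700 * 0.376 ≈ 1.765
99% CI: 16.360 ± 4.548 ≈ (11.812, 20.908)

[11.81, 20.91]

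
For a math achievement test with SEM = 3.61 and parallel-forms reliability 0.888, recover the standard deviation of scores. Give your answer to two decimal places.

SD = SEM / √(1 − r) = 3.61 / √0.1120 ≈ 3.61 / 0.3347 ≈ 10.7869

10.79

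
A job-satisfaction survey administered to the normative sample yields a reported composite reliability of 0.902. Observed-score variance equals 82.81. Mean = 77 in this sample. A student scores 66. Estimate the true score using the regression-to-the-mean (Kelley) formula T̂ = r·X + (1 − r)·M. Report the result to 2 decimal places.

T̂ = r·X + (1 − r)·M = 0.902*66 + 0.098*77 = 59.532 + 7.546 ≈ 67.078

67.08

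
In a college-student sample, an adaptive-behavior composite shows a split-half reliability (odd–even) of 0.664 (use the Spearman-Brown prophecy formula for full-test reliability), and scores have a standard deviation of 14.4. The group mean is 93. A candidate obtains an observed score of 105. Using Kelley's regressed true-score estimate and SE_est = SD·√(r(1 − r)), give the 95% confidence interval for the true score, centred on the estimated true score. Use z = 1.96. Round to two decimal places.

[91.25, 113.91]

r_full = 2·0.664 / (1 + 0.664) ≈ 0.7981
T̂ = r·X + (1 − r)·M = 0.7981*105 + 0.2019*93 ≈ 83.7981 + 18.7788 ≈ 102.5769
SE_est = 14.4000*√(0.7981*0.2019) ≈ 5.7807
95% CI: 102.5769 ± 11.3301 ≈ (91.2468, 113.9070)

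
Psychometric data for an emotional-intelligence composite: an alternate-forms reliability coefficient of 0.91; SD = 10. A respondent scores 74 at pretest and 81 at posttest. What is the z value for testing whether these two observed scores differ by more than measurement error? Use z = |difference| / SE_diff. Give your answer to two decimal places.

SEM = 10.000 * √(1 − 0.910) = 10.000 * √0.090 ≈ 10.000 * 0.300 ≈ 3.000
SE_diff = √2 * SEM ≈ 4.243
z = 7 / 4.243 ≈ 1.650

1.65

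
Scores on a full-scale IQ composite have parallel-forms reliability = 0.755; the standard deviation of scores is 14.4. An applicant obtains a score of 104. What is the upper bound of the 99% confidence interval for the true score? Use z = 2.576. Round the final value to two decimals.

The standard error of measurement is 14.400·√(1 − 0.755) ≈ 14.400·0.495 ≈ 7.128.
Half-width = 2.576·7.128 ≈ 18.361
Upper limit = 104 + 18.361 ≈ 122.361

122.36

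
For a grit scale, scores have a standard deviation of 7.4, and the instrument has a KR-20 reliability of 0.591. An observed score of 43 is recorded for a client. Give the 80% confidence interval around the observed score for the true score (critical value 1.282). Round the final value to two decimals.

SEM = 7.400 · √(1 − 0.591) = 7.400 · √0.409 ≈ 7.400 · 0.640 ≈ 4.733
1.282 · SEM ≈ 6.067
80% CI: 43 ± 6.067 = [36.933, 49.067]

[36.93, 49.07]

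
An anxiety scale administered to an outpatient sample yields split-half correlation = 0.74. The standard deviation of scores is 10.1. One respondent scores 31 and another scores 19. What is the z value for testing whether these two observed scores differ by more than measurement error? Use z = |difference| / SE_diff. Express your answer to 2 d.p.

Spearman-Brown: r = 2(0.74) / (1 + 0.74) = 1.48000 / 1.74000 ≈ 0.85057
SEM = 10.10000 × √(1 − 0.85057) = 10.10000 × √0.14943 ≈ 10.10000 × 0.38656 ≈ 3.90421
SE_diff = SEM × √2 ≈ 3.90421 × 1.41421 ≈ 5.52139
z = 12 / 5.52139 ≈ 2.17337

2.17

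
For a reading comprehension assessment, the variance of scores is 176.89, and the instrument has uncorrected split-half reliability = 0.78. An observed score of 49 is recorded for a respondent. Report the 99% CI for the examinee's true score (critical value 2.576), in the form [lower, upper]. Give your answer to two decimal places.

SD = √176.89 ≈ 13.3000
r_full = 2·0.78 / (1 + 0.78) ≈ 0.8764
SEM = 13.3000 * √(1 − 0.8764) = 13.3000 * √0.1236 ≈ 13.3000 * 0.3516 ≈ 4.6758
2.576 * SEM ≈ 12.0448
99% CI: 49 ± 12.0448 = [36.9552, 61.0448]

[36.96, 61.04]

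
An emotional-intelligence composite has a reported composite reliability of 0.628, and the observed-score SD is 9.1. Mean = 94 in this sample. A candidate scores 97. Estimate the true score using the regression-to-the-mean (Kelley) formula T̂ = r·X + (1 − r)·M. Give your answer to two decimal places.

95.88

Estimated true score = 0.628×97 + (1 − 0.628)×94 ≃ 95.884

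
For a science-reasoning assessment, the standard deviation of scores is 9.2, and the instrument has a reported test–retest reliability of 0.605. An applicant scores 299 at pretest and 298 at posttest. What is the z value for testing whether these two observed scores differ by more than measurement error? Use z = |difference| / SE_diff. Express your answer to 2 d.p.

0.12

SEM = 9.200*√(1 − 0.605) ≈ 5.782
Standard error of the difference = 5.782·√2 ≈ 8.177
z = |299 − 298| / 8.177 = 1 / 8.177 ≈ 0.122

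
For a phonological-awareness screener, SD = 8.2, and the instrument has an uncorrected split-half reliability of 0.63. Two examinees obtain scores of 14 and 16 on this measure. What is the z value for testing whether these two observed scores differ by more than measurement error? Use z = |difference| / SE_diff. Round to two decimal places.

0.36

Spearman-Brown: r = 2(0.63) / (1 + 0.63) = 1.2600 / 1.6300 ≈ 0.7730
SEM = 8.2000 × √(1 − 0.7730) = 8.2000 × √0.2270 ≈ 8.2000 × 0.4764 ≈ 3.9068
SE_diff = SEM × √2 ≈ 3.9068 × 1.4142 ≈ 5.5250
z = 2 / 5.5250 ≈ 0.3620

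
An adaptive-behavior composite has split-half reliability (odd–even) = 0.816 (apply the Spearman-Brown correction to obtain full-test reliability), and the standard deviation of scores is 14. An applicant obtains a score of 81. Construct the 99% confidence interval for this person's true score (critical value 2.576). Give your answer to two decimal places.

Spearman-Brown: r = 2(0.816) / (1 + 0.816) = 1.63200 / 1.81600 ≈ 0.89868
The standard error of measurement is 14.00000×√(1 − 0.89868) ≈ 14.00000×0.31831 ≈ 4.45635.
Margin = 2.576 × 4.45635 ≈ 11.47955
Interval: (69.52045, 92.47955)

[69.52, 92.48]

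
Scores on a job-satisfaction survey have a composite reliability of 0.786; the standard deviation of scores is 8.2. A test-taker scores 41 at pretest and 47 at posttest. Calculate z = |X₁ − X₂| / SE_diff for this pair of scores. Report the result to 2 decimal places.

1.12

SEM = 8.2000 · √(1 − 0.7860) = 8.2000 · √0.2140 ≃ 8.2000 · 0.4626 ≃ 3.7933
SE_diff = SEM · √2 ≃ 3.7933 · 1.4142 ≃ 5.3646
z = 6 / 5.3646 ≃ 1.1184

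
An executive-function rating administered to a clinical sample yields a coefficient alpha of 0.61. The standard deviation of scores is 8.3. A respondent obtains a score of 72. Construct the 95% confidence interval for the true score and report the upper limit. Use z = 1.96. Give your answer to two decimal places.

SEM = 8.3000 × √(1 − 0.6100) = 8.3000 × √0.3900 ≈ 8.3000 × 0.6245 ≈ 5.1833
Half-width = 1.96×5.1833 ≈ 10.1594
Upper bound: 72 + 10.1594 = 82.1594

82.16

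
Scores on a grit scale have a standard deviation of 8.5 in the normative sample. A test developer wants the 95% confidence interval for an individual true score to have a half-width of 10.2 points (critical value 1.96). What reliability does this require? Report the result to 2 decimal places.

SEM needed = half-width / z = 10.2/1.96 ≈ 5.20408
r = 1 − (5.20408/8.5)² ≈ 1 − 0.37484 ≈ 0.62516

0.63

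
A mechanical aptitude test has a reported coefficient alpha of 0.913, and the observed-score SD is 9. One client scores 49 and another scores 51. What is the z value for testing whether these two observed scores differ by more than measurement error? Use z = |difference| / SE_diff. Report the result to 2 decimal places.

0.53

SEM = 9.000 · √(1 − 0.913) = 9.000 · √0.087 ≃ 9.000 · 0.295 ≃ 2.655
SE_diff = √2 · SEM ≃ 3.754
z = |49 − 51| / 3.754 = 2 / 3.754 ≃ 0.533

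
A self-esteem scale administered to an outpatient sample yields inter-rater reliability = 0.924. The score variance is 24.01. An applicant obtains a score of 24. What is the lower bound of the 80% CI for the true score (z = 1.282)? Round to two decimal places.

σ = 24.01^(1/2) = 4.90000
SEM = 4.90000*√(1 − 0.92400) ≈ 1.35084
1.282 * SEM ≈ 1.73177
Lower limit = 24 − 1.73177 ≈ 22.26823

22.27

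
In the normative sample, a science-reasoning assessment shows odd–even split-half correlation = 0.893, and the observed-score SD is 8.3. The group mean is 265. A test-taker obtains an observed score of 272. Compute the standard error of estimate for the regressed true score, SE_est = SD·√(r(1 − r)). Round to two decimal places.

r_full = 2·0.893 / (1 + 0.893) ≃ 0.9435
SE_est = 8.3000·√(0.9435·0.0565) ≃ 1.9167

1.92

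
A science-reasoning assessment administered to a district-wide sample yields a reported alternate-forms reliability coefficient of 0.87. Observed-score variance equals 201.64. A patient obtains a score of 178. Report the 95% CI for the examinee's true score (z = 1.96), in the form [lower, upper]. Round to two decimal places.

[167.97, 188.03]

σ = 201.64^(1/2) = 14.20000
SEM = 14.20000×√(1 − 0.87000) ≈ 5.11988
Half-width = 1.96×5.11988 ≈ 10.03497
95% CI: 178 ± 10.03497 = [167.96503, 188.03497]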